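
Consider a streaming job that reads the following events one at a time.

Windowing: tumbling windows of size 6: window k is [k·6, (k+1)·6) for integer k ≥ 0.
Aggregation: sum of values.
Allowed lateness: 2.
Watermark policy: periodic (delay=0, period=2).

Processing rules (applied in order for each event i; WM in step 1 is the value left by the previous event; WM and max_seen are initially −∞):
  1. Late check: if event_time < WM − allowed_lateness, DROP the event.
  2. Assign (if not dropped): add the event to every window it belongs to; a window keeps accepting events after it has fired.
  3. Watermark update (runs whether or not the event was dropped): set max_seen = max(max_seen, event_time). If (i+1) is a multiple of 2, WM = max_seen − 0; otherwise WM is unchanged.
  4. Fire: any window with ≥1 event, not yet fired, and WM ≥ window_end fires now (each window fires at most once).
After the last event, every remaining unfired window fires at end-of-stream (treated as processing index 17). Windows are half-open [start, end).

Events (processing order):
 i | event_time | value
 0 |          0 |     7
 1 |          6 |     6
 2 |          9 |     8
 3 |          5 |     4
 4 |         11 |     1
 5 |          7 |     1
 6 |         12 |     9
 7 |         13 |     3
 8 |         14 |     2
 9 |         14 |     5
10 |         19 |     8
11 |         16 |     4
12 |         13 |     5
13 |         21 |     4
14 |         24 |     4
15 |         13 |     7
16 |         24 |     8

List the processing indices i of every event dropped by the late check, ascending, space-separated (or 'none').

i=0 t=0 v=7: → [0,6); WM=−∞
i=1 t=6 v=6: → [6,12); WM=6; [0,6) fires=7
i=2 t=9 v=8: → [6,12); WM=6
i=3 t=5 v=4: → [0,6); WM=9
i=4 t=11 v=1: → [6,12); WM=9
i=5 t=7 v=1: → [6,12); WM=11
i=6 t=12 v=9: → [12,18); WM=11
i=7 t=13 v=3: → [12,18); WM=13; [6,12) fires=16
i=8 t=14 v=2: → [12,18); WM=13
i=9 t=14 v=5: → [12,18); WM=14
i=10 t=19 v=8: → [18,24); WM=14
i=11 t=16 v=4: → [12,18); WM=19; [12,18) fires=23
i=12 t=13 v=5: DROP (t<19-2); WM=19
i=13 t=21 v=4: → [18,24); WM=21
i=14 t=24 v=4: → [24,30); WM=21
i=15 t=13 v=7: DROP (t<21-2); WM=24; [18,24) fires=12
i=16 t=24 v=8: → [24,30); WM=24

12 15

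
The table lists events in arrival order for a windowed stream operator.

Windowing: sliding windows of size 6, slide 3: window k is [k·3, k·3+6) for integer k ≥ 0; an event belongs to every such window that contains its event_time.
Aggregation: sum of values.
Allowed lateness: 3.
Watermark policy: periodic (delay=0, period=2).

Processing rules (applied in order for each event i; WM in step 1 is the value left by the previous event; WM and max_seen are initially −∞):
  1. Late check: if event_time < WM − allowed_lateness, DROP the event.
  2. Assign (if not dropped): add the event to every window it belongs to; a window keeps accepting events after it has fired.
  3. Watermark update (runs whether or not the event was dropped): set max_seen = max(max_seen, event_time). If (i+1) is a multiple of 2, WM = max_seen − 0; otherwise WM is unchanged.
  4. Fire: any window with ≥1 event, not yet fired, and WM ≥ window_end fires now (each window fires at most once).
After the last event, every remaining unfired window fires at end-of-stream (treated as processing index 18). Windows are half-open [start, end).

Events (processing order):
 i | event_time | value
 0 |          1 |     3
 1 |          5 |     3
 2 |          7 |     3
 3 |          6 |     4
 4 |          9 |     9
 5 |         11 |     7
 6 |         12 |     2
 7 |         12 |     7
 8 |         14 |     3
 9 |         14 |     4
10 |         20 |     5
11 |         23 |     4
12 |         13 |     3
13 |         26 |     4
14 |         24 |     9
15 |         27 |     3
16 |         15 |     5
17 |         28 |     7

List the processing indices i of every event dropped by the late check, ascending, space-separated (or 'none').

i=0 t=1 v=3: → [0,6); WM=−∞
i=1 t=5 v=3: → [3,9),[0,6); WM=5
i=2 t=7 v=3: → [6,12),[3,9); WM=5
i=3 t=6 v=4: → [6,12),[3,9); WM=7; [0,6) fires=6
i=4 t=9 v=9: → [9,15),[6,12); WM=7
i=5 t=11 v=7: → [9,15),[6,12); WM=11; [3,9) fires=10
i=6 t=12 v=2: → [12,18),[9,15); WM=11
i=7 t=12 v=7: → [12,18),[9,15); WM=12; [6,12) fires=23
i=8 t=14 v=3: → [12,18),[9,15); WM=12
i=9 t=14 v=4: → [12,18),[9,15); WM=14
i=10 t=20 v=5: → [18,24),[15,21); WM=14
i=11 t=23 v=4: → [21,27),[18,24); WM=23; [9,15) fires=32 [12,18) fires=16 [15,21) fires=5
i=12 t=13 v=3: DROP (t<23-3); WM=23
i=13 t=26 v=4: → [24,30),[21,27); WM=26; [18,24) fires=9
i=14 t=24 v=9: → [24,30),[21,27); WM=26
i=15 t=27 v=3: → [27,33),[24,30); WM=27; [21,27) fires=17
i=16 t=15 v=5: DROP (t<27-3); WM=27
i=17 t=28 v=7: → [27,33),[24,30); WM=28

12 16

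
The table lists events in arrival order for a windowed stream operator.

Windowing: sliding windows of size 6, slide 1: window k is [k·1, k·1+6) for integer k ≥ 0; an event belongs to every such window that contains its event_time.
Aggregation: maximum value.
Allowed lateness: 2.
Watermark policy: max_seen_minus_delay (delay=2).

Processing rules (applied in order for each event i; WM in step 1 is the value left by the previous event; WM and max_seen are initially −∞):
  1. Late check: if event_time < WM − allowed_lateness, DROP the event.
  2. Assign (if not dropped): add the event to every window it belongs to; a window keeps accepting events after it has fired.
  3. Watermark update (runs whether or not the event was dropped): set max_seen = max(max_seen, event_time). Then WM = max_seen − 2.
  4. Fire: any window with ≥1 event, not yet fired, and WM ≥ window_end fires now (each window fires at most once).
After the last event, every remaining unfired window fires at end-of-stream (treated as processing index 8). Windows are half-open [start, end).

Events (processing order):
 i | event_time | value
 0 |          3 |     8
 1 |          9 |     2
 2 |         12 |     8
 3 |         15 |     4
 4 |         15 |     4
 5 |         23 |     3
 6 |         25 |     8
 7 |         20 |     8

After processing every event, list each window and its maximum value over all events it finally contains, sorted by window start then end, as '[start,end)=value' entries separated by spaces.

[0,6)=8 [1,7)=8 [2,8)=8 [3,9)=8 [4,10)=2 [5,11)=2 [6,12)=2 [7,13)=8 [8,14)=8 [9,15)=8 [10,16)=8 [11,17)=8 [12,18)=8 [13,19)=4 [14,20)=4 [15,21)=4 [18,24)=3 [19,25)=3 [20,26)=8 [21,27)=8 [22,28)=8 [23,29)=8 [24,30)=8 [25,31)=8

i=0 t=3 v=8: → [3,9),[2,8),[1,7),[0,6); WM=1
i=1 t=9 v=2: → [9,15),[8,14),[7,13),[6,12),[5,11),[4,10); WM=7; [0,6) fires=8 [1,7) fires=8
i=2 t=12 v=8: → [12,18),[11,17),[10,16),[9,15),[8,14),[7,13); WM=10; [2,8) fires=8 [3,9) fires=8 [4,10) fires=2
i=3 t=15 v=4: → [15,21),[14,20),[13,19),[12,18),[11,17),[10,16); WM=13; [5,11) fires=2 [6,12) fires=2 [7,13) fires=8
i=4 t=15 v=4: → [15,21),[14,20),[13,19),[12,18),[11,17),[10,16); WM=13
i=5 t=23 v=3: → [23,29),[22,28),[21,27),[20,26),[19,25),[18,24); WM=21; [8,14) fires=8 [9,15) fires=8 [10,16) fires=8 [11,17) fires=8 [12,18) fires=8 [13,19) fires=4 [14,20) fires=4 [15,21) fires=4
i=6 t=25 v=8: → [25,31),[24,30),[23,29),[22,28),[21,27),[20,26); WM=23
i=7 t=20 v=8: DROP (t<23-2); WM=23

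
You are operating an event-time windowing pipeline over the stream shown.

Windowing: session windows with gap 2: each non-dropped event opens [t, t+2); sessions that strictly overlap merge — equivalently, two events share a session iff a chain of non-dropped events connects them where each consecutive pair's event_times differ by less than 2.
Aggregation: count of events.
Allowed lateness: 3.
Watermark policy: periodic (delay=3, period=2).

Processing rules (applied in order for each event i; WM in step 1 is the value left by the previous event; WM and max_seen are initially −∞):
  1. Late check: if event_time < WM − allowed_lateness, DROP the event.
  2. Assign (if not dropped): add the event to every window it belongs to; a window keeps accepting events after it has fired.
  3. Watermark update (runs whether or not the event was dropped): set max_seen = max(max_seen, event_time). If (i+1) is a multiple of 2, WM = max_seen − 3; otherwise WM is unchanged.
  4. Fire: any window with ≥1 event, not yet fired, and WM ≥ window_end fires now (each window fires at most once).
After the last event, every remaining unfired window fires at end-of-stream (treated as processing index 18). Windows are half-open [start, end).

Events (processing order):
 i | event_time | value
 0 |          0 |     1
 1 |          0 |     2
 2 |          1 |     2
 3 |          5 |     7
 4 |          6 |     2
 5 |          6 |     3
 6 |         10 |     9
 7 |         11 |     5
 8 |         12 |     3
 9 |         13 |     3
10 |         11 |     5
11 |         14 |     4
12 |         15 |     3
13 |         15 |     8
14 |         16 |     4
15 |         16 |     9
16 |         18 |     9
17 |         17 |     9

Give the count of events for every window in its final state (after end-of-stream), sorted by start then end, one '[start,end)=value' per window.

[0,3)=3 [5,8)=3 [10,20)=12

i=0 t=0 v=1: → [0,2); WM=−∞
i=1 t=0 v=2: → [0,2); WM=-3
i=2 t=1 v=2: → [0,3); WM=-3
i=3 t=5 v=7: → [5,7); WM=2
i=4 t=6 v=2: → [5,8); WM=2
i=5 t=6 v=3: → [5,8); WM=3
i=6 t=10 v=9: → [10,12); WM=3
i=7 t=11 v=5: → [10,13); WM=8
i=8 t=12 v=3: → [10,14); WM=8
i=9 t=13 v=3: → [10,15); WM=10
i=10 t=11 v=5: → [10,15); WM=10
i=11 t=14 v=4: → [10,16); WM=11
i=12 t=15 v=3: → [10,17); WM=11
i=13 t=15 v=8: → [10,17); WM=12
i=14 t=16 v=4: → [10,18); WM=12
i=15 t=16 v=9: → [10,18); WM=13
i=16 t=18 v=9: → [18,20); WM=13
i=17 t=17 v=9: → [10,20); WM=15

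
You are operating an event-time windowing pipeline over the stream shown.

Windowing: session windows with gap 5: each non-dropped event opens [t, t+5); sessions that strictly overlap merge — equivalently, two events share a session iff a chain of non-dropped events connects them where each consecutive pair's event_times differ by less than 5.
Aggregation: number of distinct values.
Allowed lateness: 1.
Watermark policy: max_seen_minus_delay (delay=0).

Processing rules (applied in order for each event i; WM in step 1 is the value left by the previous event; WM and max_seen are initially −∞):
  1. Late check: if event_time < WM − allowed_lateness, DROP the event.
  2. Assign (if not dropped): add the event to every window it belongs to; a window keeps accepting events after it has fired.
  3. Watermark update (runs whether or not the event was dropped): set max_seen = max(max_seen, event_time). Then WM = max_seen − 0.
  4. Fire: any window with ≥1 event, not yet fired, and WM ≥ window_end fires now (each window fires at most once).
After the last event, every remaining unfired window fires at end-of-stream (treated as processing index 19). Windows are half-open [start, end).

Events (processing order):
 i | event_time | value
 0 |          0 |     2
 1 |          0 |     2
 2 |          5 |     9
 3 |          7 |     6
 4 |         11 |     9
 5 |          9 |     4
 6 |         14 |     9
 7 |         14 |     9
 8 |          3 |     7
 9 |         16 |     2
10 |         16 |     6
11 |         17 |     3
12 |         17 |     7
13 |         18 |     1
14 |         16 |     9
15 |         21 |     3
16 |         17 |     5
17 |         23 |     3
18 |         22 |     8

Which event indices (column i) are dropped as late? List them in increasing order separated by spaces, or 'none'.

5 8 14 16

i=0 t=0 v=2: → [0,5); WM=0
i=1 t=0 v=2: → [0,5); WM=0
i=2 t=5 v=9: → [5,10); WM=5
i=3 t=7 v=6: → [5,12); WM=7
i=4 t=11 v=9: → [5,16); WM=11
i=5 t=9 v=4: DROP (t<11-1); WM=11
i=6 t=14 v=9: → [5,19); WM=14
i=7 t=14 v=9: → [5,19); WM=14
i=8 t=3 v=7: DROP (t<14-1); WM=14
i=9 t=16 v=2: → [5,21); WM=16
i=10 t=16 v=6: → [5,21); WM=16
i=11 t=17 v=3: → [5,22); WM=17
i=12 t=17 v=7: → [5,22); WM=17
i=13 t=18 v=1: → [5,23); WM=18
i=14 t=16 v=9: DROP (t<18-1); WM=18
i=15 t=21 v=3: → [5,26); WM=21
i=16 t=17 v=5: DROP (t<21-1); WM=21
i=17 t=23 v=3: → [5,28); WM=23
i=18 t=22 v=8: → [5,28); WM=23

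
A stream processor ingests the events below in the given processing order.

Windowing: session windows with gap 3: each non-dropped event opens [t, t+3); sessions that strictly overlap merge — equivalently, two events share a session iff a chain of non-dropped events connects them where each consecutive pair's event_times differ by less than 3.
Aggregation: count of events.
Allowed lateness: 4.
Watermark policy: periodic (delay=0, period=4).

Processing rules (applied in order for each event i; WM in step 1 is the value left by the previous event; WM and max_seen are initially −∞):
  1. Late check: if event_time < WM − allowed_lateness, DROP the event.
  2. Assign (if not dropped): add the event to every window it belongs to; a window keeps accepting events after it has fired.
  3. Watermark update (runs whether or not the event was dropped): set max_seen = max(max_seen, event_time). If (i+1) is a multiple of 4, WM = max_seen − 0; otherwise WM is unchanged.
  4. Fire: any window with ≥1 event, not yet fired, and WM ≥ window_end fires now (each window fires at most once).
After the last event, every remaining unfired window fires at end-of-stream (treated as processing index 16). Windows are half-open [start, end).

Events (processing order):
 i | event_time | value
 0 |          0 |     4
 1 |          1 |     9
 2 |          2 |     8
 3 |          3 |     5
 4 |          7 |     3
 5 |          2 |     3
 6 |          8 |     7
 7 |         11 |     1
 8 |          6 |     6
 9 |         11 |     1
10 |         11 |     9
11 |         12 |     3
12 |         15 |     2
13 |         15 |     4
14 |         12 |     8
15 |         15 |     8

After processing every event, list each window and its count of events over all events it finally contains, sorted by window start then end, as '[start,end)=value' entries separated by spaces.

[0,6)=5 [7,11)=2 [11,15)=5 [15,18)=3

i=0 t=0 v=4: → [0,3); WM=−∞
i=1 t=1 v=9: → [0,4); WM=−∞
i=2 t=2 v=8: → [0,5); WM=−∞
i=3 t=3 v=5: → [0,6); WM=3
i=4 t=7 v=3: → [7,10); WM=3
i=5 t=2 v=3: → [0,6); WM=3
i=6 t=8 v=7: → [7,11); WM=3
i=7 t=11 v=1: → [11,14); WM=11
i=8 t=6 v=6: DROP (t<11-4); WM=11
i=9 t=11 v=1: → [11,14); WM=11
i=10 t=11 v=9: → [11,14); WM=11
i=11 t=12 v=3: → [11,15); WM=12
i=12 t=15 v=2: → [15,18); WM=12
i=13 t=15 v=4: → [15,18); WM=12
i=14 t=12 v=8: → [11,15); WM=12
i=15 t=15 v=8: → [15,18); WM=15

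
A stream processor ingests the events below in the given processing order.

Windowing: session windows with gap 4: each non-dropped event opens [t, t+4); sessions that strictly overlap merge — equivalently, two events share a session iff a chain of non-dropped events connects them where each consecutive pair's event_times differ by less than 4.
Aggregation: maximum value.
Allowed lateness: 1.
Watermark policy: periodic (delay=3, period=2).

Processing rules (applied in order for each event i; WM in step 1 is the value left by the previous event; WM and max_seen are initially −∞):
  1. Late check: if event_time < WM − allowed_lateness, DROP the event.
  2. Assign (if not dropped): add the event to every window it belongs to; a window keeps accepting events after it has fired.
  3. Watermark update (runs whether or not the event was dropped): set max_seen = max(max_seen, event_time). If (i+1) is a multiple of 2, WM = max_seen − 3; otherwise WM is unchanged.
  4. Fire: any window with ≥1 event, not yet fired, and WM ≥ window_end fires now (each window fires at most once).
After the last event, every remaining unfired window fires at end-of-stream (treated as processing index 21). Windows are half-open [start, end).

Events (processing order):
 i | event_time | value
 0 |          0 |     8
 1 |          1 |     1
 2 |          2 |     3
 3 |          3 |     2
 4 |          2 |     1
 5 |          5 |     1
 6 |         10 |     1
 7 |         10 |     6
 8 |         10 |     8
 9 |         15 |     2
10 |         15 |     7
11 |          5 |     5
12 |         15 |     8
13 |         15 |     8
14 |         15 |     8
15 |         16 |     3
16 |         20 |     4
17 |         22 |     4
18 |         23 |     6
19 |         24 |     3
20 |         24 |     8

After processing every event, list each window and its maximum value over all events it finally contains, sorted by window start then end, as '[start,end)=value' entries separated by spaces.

[0,9)=8 [10,14)=8 [15,20)=8 [20,28)=8

i=0 t=0 v=8: → [0,4); WM=−∞
i=1 t=1 v=1: → [0,5); WM=-2
i=2 t=2 v=3: → [0,6); WM=-2
i=3 t=3 v=2: → [0,7); WM=0
i=4 t=2 v=1: → [0,7); WM=0
i=5 t=5 v=1: → [0,9); WM=2
i=6 t=10 v=1: → [10,14); WM=2
i=7 t=10 v=6: → [10,14); WM=7
i=8 t=10 v=8: → [10,14); WM=7
i=9 t=15 v=2: → [15,19); WM=12
i=10 t=15 v=7: → [15,19); WM=12
i=11 t=5 v=5: DROP (t<12-1); WM=12
i=12 t=15 v=8: → [15,19); WM=12
i=13 t=15 v=8: → [15,19); WM=12
i=14 t=15 v=8: → [15,19); WM=12
i=15 t=16 v=3: → [15,20); WM=13
i=16 t=20 v=4: → [20,24); WM=13
i=17 t=22 v=4: → [20,26); WM=19
i=18 t=23 v=6: → [20,27); WM=19
i=19 t=24 v=3: → [20,28); WM=21
i=20 t=24 v=8: → [20,28); WM=21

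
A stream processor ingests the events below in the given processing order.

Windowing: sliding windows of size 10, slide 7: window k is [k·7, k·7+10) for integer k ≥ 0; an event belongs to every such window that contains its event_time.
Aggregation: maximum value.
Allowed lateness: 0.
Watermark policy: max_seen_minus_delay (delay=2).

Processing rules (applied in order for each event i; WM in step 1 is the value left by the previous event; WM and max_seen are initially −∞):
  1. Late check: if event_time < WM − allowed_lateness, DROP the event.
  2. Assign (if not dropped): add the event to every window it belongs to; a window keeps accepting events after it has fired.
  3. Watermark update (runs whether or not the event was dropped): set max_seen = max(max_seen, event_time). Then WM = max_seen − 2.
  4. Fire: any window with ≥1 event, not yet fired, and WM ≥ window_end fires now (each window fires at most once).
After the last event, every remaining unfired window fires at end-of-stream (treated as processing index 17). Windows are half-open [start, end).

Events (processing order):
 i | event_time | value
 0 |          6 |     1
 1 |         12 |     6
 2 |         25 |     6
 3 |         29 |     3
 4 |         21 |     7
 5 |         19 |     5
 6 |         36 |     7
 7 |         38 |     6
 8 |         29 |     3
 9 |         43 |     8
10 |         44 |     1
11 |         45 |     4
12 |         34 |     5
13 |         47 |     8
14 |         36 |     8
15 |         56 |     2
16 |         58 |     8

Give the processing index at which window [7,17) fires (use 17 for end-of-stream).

i=0 t=6 v=1: → [0,10); WM=4
i=1 t=12 v=6: → [7,17); WM=10; [0,10) fires=1
i=2 t=25 v=6: → [21,31); WM=23; [7,17) fires=6
i=3 t=29 v=3: → [28,38),[21,31); WM=27
i=4 t=21 v=7: DROP (t<27-0); WM=27
i=5 t=19 v=5: DROP (t<27-0); WM=27
i=6 t=36 v=7: → [35,45),[28,38); WM=34; [21,31) fires=6
i=7 t=38 v=6: → [35,45); WM=36
i=8 t=29 v=3: DROP (t<36-0); WM=36
i=9 t=43 v=8: → [42,52),[35,45); WM=41; [28,38) fires=7
i=10 t=44 v=1: → [42,52),[35,45); WM=42
i=11 t=45 v=4: → [42,52); WM=43
i=12 t=34 v=5: DROP (t<43-0); WM=43
i=13 t=47 v=8: → [42,52); WM=45; [35,45) fires=8
i=14 t=36 v=8: DROP (t<45-0); WM=45
i=15 t=56 v=2: → [56,66),[49,59); WM=54; [42,52) fires=8
i=16 t=58 v=8: → [56,66),[49,59); WM=56

2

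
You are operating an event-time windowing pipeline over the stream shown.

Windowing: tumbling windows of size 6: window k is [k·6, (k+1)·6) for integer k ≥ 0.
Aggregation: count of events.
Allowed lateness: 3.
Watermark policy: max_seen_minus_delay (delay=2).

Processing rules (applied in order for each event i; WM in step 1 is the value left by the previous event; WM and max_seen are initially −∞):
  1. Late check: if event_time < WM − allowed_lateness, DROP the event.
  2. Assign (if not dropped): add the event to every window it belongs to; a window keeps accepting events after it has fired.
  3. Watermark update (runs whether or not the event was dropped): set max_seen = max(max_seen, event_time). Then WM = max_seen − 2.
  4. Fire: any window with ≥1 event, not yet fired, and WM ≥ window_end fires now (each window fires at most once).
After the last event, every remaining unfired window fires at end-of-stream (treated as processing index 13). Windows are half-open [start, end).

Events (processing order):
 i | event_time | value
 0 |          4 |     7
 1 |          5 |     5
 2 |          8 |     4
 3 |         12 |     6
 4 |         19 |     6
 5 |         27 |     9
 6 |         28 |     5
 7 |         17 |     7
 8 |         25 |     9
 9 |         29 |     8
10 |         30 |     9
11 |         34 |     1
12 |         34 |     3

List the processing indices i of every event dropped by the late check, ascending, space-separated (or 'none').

7

i=0 t=4 v=7: → [0,6); WM=2
i=1 t=5 v=5: → [0,6); WM=3
i=2 t=8 v=4: → [6,12); WM=6; [0,6) fires=2
i=3 t=12 v=6: → [12,18); WM=10
i=4 t=19 v=6: → [18,24); WM=17; [6,12) fires=1
i=5 t=27 v=9: → [24,30); WM=25; [12,18) fires=1 [18,24) fires=1
i=6 t=28 v=5: → [24,30); WM=26
i=7 t=17 v=7: DROP (t<26-3); WM=26
i=8 t=25 v=9: → [24,30); WM=26
i=9 t=29 v=8: → [24,30); WM=27
i=10 t=30 v=9: → [30,36); WM=28
i=11 t=34 v=1: → [30,36); WM=32; [24,30) fires=4
i=12 t=34 v=3: → [30,36); WM=32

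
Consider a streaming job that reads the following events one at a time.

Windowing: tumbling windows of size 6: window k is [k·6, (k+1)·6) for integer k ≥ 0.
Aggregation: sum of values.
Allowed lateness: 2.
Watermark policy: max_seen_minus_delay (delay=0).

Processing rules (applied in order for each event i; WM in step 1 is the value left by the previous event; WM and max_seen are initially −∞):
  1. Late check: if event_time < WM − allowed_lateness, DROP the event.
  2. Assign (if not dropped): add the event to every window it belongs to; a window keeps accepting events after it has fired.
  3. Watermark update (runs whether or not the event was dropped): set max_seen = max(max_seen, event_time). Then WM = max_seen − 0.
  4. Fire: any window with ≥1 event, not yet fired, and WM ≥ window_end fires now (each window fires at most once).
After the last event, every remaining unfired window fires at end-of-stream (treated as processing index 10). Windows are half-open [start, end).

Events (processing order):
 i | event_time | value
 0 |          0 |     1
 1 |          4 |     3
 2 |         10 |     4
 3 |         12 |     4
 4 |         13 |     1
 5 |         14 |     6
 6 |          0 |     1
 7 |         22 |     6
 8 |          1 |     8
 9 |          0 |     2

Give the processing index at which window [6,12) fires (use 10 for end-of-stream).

3

i=0 t=0 v=1: → [0,6); WM=0
i=1 t=4 v=3: → [0,6); WM=4
i=2 t=10 v=4: → [6,12); WM=10; [0,6) fires=4
i=3 t=12 v=4: → [12,18); WM=12; [6,12) fires=4
i=4 t=13 v=1: → [12,18); WM=13
i=5 t=14 v=6: → [12,18); WM=14
i=6 t=0 v=1: DROP (t<14-2); WM=14
i=7 t=22 v=6: → [18,24); WM=22; [12,18) fires=11
i=8 t=1 v=8: DROP (t<22-2); WM=22
i=9 t=0 v=2: DROP (t<22-2); WM=22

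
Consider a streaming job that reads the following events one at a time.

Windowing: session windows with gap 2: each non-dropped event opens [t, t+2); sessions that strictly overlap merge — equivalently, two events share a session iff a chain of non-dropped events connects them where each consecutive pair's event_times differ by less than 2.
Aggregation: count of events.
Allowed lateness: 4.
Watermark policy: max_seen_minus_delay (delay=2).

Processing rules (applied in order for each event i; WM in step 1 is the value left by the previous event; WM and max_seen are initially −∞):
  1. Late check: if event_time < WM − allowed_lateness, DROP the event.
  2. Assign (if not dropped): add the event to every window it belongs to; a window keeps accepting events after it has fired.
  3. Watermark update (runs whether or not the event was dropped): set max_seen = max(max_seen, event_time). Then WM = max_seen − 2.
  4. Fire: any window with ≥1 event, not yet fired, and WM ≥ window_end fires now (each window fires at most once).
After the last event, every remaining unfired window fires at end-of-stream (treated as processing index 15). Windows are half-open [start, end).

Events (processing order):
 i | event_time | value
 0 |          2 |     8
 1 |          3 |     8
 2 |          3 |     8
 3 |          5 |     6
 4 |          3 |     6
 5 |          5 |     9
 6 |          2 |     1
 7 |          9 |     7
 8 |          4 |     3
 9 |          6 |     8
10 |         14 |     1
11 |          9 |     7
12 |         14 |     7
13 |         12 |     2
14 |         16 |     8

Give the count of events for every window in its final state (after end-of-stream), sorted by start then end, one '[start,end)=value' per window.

[2,8)=9 [9,11)=2 [12,14)=1 [14,16)=2 [16,18)=1

i=0 t=2 v=8: → [2,4); WM=0
i=1 t=3 v=8: → [2,5); WM=1
i=2 t=3 v=8: → [2,5); WM=1
i=3 t=5 v=6: → [5,7); WM=3
i=4 t=3 v=6: → [2,5); WM=3
i=5 t=5 v=9: → [5,7); WM=3
i=6 t=2 v=1: → [2,5); WM=3
i=7 t=9 v=7: → [9,11); WM=7
i=8 t=4 v=3: → [2,7); WM=7
i=9 t=6 v=8: → [2,8); WM=7
i=10 t=14 v=1: → [14,16); WM=12
i=11 t=9 v=7: → [9,11); WM=12
i=12 t=14 v=7: → [14,16); WM=12
i=13 t=12 v=2: → [12,14); WM=12
i=14 t=16 v=8: → [16,18); WM=14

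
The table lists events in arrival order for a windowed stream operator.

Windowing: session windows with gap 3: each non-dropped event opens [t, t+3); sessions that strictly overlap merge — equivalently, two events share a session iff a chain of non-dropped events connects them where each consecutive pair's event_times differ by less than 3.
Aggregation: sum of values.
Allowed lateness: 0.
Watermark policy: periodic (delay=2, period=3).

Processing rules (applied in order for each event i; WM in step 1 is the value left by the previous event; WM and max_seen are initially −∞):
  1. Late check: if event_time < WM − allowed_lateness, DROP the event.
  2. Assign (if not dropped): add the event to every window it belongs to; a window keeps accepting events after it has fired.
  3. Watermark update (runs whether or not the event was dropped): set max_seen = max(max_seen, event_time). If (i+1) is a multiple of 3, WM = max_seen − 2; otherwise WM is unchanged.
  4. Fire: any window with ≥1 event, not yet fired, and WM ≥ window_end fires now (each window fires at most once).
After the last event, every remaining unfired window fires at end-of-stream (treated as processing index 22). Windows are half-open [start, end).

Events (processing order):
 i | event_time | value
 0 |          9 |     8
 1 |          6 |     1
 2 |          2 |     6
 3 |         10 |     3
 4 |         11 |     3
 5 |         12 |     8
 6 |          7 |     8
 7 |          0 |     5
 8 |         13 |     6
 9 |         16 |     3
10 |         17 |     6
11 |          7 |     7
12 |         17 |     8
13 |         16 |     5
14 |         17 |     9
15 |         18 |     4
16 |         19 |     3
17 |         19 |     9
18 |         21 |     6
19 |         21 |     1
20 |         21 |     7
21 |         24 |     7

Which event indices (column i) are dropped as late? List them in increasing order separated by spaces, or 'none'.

i=0 t=9 v=8: → [9,12); WM=−∞
i=1 t=6 v=1: → [6,9); WM=−∞
i=2 t=2 v=6: → [2,5); WM=7
i=3 t=10 v=3: → [9,13); WM=7
i=4 t=11 v=3: → [9,14); WM=7
i=5 t=12 v=8: → [9,15); WM=10
i=6 t=7 v=8: DROP (t<10-0); WM=10
i=7 t=0 v=5: DROP (t<10-0); WM=10
i=8 t=13 v=6: → [9,16); WM=11
i=9 t=16 v=3: → [16,19); WM=11
i=10 t=17 v=6: → [16,20); WM=11
i=11 t=7 v=7: DROP (t<11-0); WM=15
i=12 t=17 v=8: → [16,20); WM=15
i=13 t=16 v=5: → [16,20); WM=15
i=14 t=17 v=9: → [16,20); WM=15
i=15 t=18 v=4: → [16,21); WM=15
i=16 t=19 v=3: → [16,22); WM=15
i=17 t=19 v=9: → [16,22); WM=17
i=18 t=21 v=6: → [16,24); WM=17
i=19 t=21 v=1: → [16,24); WM=17
i=20 t=21 v=7: → [16,24); WM=19
i=21 t=24 v=7: → [24,27); WM=19

6 7 11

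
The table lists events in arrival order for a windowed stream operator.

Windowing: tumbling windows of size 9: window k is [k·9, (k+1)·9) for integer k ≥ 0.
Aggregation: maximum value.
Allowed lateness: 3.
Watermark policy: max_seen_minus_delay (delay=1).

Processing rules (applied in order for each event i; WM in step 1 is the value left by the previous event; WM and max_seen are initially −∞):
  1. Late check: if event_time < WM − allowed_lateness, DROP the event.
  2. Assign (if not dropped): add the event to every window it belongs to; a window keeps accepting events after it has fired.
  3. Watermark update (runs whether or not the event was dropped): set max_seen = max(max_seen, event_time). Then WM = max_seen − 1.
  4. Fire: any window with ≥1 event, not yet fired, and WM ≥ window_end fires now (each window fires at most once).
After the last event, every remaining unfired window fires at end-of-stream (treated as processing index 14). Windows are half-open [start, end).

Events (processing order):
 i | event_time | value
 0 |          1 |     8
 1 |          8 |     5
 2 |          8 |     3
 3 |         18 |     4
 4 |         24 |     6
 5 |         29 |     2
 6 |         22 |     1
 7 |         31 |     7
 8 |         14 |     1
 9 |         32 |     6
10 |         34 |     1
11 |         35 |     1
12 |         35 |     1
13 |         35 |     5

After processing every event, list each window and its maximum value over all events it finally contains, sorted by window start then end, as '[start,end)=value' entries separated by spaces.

i=0 t=1 v=8: → [0,9); WM=0
i=1 t=8 v=5: → [0,9); WM=7
i=2 t=8 v=3: → [0,9); WM=7
i=3 t=18 v=4: → [18,27); WM=17; [0,9) fires=8
i=4 t=24 v=6: → [18,27); WM=23
i=5 t=29 v=2: → [27,36); WM=28; [18,27) fires=6
i=6 t=22 v=1: DROP (t<28-3); WM=28
i=7 t=31 v=7: → [27,36); WM=30
i=8 t=14 v=1: DROP (t<30-3); WM=30
i=9 t=32 v=6: → [27,36); WM=31
i=10 t=34 v=1: → [27,36); WM=33
i=11 t=35 v=1: → [27,36); WM=34
i=12 t=35 v=1: → [27,36); WM=34
i=13 t=35 v=5: → [27,36); WM=34

[0,9)=8 [18,27)=6 [27,36)=7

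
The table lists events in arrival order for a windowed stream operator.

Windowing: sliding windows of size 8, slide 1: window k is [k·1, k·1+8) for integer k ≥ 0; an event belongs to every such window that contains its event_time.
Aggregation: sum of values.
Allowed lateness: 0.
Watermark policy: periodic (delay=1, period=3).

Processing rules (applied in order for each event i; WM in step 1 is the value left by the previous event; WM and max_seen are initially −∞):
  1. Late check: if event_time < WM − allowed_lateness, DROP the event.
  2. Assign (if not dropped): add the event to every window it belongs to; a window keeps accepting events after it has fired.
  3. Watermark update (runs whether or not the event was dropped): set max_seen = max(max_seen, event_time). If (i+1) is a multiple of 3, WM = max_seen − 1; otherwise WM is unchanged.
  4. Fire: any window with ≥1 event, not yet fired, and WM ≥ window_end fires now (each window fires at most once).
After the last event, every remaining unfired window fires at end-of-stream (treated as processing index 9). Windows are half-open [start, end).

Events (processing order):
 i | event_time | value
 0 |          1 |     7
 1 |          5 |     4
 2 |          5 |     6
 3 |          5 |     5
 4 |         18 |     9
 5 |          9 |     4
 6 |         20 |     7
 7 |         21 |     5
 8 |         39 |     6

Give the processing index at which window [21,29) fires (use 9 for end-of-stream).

i=0 t=1 v=7: → [1,9),[0,8); WM=−∞
i=1 t=5 v=4: → [5,13),[4,12),[3,11),[2,10),[1,9),[0,8); WM=−∞
i=2 t=5 v=6: → [5,13),[4,12),[3,11),[2,10),[1,9),[0,8); WM=4
i=3 t=5 v=5: → [5,13),[4,12),[3,11),[2,10),[1,9),[0,8); WM=4
i=4 t=18 v=9: → [18,26),[17,25),[16,24),[15,23),[14,22),[13,21),[12,20),[11,19); WM=4
i=5 t=9 v=4: → [9,17),[8,16),[7,15),[6,14),[5,13),[4,12),[3,11),[2,10); WM=17; [0,8) fires=22 [1,9) fires=22 [2,10) fires=19 [3,11) fires=19 [4,12) fires=19 [5,13) fires=19 [6,14) fires=4 [7,15) fires=4 [8,16) fires=4 [9,17) fires=4
i=6 t=20 v=7: → [20,28),[19,27),[18,26),[17,25),[16,24),[15,23),[14,22),[13,21); WM=17
i=7 t=21 v=5: → [21,29),[20,28),[19,27),[18,26),[17,25),[16,24),[15,23),[14,22); WM=17
i=8 t=39 v=6: → [39,47),[38,46),[37,45),[36,44),[35,43),[34,42),[33,41),[32,40); WM=38; [11,19) fires=9 [12,20) fires=9 [13,21) fires=16 [14,22) fires=21 [15,23) fires=21 [16,24) fires=21 [17,25) fires=21 [18,26) fires=21 [19,27) fires=12 [20,28) fires=12 [21,29) fires=5

8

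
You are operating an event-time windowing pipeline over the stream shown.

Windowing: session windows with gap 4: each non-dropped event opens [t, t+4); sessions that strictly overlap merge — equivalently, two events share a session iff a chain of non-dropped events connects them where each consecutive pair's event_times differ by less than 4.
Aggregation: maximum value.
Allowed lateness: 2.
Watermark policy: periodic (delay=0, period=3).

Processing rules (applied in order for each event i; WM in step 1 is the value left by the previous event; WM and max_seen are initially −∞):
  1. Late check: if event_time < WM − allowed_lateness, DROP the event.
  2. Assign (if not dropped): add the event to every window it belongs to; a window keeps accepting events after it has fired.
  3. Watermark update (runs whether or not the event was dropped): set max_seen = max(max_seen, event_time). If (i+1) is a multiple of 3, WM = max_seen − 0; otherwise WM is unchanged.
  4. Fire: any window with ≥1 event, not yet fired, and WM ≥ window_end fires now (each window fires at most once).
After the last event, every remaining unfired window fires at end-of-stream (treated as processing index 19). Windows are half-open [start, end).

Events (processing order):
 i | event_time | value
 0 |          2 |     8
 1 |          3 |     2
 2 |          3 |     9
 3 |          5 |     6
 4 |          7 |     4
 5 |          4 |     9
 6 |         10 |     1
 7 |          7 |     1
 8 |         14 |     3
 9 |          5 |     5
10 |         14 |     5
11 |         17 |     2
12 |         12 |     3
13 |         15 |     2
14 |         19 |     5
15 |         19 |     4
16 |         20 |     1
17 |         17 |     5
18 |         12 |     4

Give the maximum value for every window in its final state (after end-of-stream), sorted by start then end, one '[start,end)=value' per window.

[2,14)=9 [14,24)=5

i=0 t=2 v=8: → [2,6); WM=−∞
i=1 t=3 v=2: → [2,7); WM=−∞
i=2 t=3 v=9: → [2,7); WM=3
i=3 t=5 v=6: → [2,9); WM=3
i=4 t=7 v=4: → [2,11); WM=3
i=5 t=4 v=9: → [2,11); WM=7
i=6 t=10 v=1: → [2,14); WM=7
i=7 t=7 v=1: → [2,14); WM=7
i=8 t=14 v=3: → [14,18); WM=14
i=9 t=5 v=5: DROP (t<14-2); WM=14
i=10 t=14 v=5: → [14,18); WM=14
i=11 t=17 v=2: → [14,21); WM=17
i=12 t=12 v=3: DROP (t<17-2); WM=17
i=13 t=15 v=2: → [14,21); WM=17
i=14 t=19 v=5: → [14,23); WM=19
i=15 t=19 v=4: → [14,23); WM=19
i=16 t=20 v=1: → [14,24); WM=19
i=17 t=17 v=5: → [14,24); WM=20
i=18 t=12 v=4: DROP (t<20-2); WM=20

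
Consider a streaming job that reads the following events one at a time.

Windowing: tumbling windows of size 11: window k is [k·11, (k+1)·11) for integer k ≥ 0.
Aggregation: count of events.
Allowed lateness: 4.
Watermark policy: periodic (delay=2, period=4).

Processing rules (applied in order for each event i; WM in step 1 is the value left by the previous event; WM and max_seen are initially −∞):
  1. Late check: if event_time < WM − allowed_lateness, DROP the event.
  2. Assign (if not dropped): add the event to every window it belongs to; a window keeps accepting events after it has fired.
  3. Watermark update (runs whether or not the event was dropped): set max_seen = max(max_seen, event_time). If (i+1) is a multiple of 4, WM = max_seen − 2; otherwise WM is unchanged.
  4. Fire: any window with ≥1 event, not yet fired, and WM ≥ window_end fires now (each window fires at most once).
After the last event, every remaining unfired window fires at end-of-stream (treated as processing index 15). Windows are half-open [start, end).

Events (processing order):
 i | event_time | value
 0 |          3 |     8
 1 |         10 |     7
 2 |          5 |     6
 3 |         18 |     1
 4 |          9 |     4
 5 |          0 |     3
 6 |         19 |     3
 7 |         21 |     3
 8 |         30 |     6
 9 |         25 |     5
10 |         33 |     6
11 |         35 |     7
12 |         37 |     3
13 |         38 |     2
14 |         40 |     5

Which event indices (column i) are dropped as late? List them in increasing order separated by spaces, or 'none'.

4 5

i=0 t=3 v=8: → [0,11); WM=−∞
i=1 t=10 v=7: → [0,11); WM=−∞
i=2 t=5 v=6: → [0,11); WM=−∞
i=3 t=18 v=1: → [11,22); WM=16; [0,11) fires=3
i=4 t=9 v=4: DROP (t<16-4); WM=16
i=5 t=0 v=3: DROP (t<16-4); WM=16
i=6 t=19 v=3: → [11,22); WM=16
i=7 t=21 v=3: → [11,22); WM=19
i=8 t=30 v=6: → [22,33); WM=19
i=9 t=25 v=5: → [22,33); WM=19
i=10 t=33 v=6: → [33,44); WM=19
i=11 t=35 v=7: → [33,44); WM=33; [11,22) fires=3 [22,33) fires=2
i=12 t=37 v=3: → [33,44); WM=33
i=13 t=38 v=2: → [33,44); WM=33
i=14 t=40 v=5: → [33,44); WM=33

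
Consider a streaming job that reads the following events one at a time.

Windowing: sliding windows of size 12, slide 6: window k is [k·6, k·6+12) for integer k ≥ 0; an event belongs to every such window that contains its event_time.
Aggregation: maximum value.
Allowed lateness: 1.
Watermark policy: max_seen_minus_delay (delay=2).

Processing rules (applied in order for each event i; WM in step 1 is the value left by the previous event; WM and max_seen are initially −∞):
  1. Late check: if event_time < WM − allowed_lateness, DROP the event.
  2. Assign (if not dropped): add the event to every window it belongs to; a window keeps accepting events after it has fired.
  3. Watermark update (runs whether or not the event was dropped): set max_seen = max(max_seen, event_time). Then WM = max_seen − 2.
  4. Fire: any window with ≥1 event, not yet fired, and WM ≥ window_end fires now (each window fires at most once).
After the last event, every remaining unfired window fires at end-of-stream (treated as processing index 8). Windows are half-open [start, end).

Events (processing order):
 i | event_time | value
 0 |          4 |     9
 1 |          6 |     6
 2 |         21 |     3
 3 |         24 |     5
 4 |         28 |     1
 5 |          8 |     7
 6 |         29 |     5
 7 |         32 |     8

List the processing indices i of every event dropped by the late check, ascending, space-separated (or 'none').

5

i=0 t=4 v=9: → [0,12); WM=2
i=1 t=6 v=6: → [6,18),[0,12); WM=4
i=2 t=21 v=3: → [18,30),[12,24); WM=19; [0,12) fires=9 [6,18) fires=6
i=3 t=24 v=5: → [24,36),[18,30); WM=22
i=4 t=28 v=1: → [24,36),[18,30); WM=26; [12,24) fires=3
i=5 t=8 v=7: DROP (t<26-1); WM=26
i=6 t=29 v=5: → [24,36),[18,30); WM=27
i=7 t=32 v=8: → [30,42),[24,36); WM=30; [18,30) fires=5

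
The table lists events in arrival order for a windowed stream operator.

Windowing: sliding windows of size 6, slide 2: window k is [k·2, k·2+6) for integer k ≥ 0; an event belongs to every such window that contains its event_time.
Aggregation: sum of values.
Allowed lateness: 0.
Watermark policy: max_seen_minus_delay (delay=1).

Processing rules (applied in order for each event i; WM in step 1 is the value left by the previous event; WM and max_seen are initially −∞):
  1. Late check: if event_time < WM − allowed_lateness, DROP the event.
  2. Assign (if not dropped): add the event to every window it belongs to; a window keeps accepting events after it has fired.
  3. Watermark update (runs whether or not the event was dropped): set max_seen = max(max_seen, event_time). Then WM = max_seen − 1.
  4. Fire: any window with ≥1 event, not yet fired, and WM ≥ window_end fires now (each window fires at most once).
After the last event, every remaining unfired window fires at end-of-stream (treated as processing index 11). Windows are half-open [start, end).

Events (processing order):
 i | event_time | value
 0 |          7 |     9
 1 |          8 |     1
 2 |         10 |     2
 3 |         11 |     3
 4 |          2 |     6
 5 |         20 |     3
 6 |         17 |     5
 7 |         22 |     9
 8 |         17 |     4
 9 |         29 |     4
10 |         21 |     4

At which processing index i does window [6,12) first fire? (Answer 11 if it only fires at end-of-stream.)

i=0 t=7 v=9: → [6,12),[4,10),[2,8); WM=6
i=1 t=8 v=1: → [8,14),[6,12),[4,10); WM=7
i=2 t=10 v=2: → [10,16),[8,14),[6,12); WM=9; [2,8) fires=9
i=3 t=11 v=3: → [10,16),[8,14),[6,12); WM=10; [4,10) fires=10
i=4 t=2 v=6: DROP (t<10-0); WM=10
i=5 t=20 v=3: → [20,26),[18,24),[16,22); WM=19; [6,12) fires=15 [8,14) fires=6 [10,16) fires=5
i=6 t=17 v=5: DROP (t<19-0); WM=19
i=7 t=22 v=9: → [22,28),[20,26),[18,24); WM=21
i=8 t=17 v=4: DROP (t<21-0); WM=21
i=9 t=29 v=4: → [28,34),[26,32),[24,30); WM=28; [16,22) fires=3 [18,24) fires=12 [20,26) fires=12 [22,28) fires=9
i=10 t=21 v=4: DROP (t<28-0); WM=28

5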